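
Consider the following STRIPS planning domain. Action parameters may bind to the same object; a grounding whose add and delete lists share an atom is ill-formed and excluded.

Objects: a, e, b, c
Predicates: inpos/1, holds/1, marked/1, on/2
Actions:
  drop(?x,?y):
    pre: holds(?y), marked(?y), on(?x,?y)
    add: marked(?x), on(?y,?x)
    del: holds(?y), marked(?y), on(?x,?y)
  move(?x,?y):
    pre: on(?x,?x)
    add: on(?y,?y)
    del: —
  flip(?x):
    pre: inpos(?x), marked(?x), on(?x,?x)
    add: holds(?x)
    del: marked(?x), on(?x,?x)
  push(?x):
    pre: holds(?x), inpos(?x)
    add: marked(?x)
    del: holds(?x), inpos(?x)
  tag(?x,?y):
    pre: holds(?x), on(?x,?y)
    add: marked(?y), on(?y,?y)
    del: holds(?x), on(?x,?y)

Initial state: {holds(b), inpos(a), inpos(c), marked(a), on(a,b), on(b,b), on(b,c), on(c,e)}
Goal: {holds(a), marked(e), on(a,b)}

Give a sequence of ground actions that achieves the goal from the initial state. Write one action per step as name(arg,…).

1. move(b,a)  →  {holds(b), inpos(a), inpos(c), marked(a), on(a,a), on(a,b), on(b,b), on(b,c), on(c,e)}
2. flip(a)  →  {holds(a), holds(b), inpos(a), inpos(c), on(a,b), on(b,b), on(b,c), on(c,e)}
3. tag(b,c)  →  {holds(a), inpos(a), inpos(c), marked(c), on(a,b), on(b,b), on(c,c), on(c,e)}
4. flip(c)  →  {holds(a), holds(c), inpos(a), inpos(c), on(a,b), on(b,b), on(c,e)}
5. tag(c,e)  →  {holds(a), inpos(a), inpos(c), marked(e), on(a,b), on(b,b), on(e,e)}

move(b,a); flip(a); tag(b,c); flip(c); tag(c,e)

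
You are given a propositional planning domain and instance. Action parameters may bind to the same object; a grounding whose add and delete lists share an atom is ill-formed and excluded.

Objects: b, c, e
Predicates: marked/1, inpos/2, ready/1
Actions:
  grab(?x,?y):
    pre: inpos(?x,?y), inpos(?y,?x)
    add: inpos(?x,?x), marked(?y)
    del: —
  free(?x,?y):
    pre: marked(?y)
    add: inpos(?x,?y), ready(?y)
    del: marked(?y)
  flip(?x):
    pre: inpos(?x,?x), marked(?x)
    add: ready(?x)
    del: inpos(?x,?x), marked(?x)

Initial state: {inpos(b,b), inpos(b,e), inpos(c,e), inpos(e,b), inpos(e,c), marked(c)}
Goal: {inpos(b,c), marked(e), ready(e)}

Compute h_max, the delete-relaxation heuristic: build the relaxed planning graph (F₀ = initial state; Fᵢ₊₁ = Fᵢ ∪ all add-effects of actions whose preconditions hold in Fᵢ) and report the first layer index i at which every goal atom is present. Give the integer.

F0 = init (6 atoms)
F1 = F0 ∪ {inpos(b,c), inpos(c,c), inpos(e,e), marked(b), marked(e), ready(c)}  (12 atoms)
F2 = F1 ∪ {inpos(c,b), ready(b), ready(e)}  (15 atoms)
goal ⊆ F2  ⇒  h_max = 2

2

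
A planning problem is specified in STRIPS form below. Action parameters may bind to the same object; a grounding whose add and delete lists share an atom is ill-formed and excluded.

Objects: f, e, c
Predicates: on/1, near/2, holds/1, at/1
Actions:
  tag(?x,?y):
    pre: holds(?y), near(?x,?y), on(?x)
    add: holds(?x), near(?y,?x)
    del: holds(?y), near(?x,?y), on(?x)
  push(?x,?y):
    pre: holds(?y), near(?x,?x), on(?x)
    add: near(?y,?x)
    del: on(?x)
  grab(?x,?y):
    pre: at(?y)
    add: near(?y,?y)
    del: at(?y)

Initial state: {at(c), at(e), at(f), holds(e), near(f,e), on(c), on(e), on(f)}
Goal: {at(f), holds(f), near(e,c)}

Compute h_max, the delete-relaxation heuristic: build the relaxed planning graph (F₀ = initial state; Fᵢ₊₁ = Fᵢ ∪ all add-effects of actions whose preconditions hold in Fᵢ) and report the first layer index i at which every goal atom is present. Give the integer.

2

F0 = init (8 atoms)
F1 = F0 ∪ {holds(f), near(c,c), near(e,e), near(e,f), near(f,f)}  (13 atoms)
F2 = F1 ∪ {near(e,c), near(f,c)}  (15 atoms)
goal ⊆ F2  ⇒  h_max = 2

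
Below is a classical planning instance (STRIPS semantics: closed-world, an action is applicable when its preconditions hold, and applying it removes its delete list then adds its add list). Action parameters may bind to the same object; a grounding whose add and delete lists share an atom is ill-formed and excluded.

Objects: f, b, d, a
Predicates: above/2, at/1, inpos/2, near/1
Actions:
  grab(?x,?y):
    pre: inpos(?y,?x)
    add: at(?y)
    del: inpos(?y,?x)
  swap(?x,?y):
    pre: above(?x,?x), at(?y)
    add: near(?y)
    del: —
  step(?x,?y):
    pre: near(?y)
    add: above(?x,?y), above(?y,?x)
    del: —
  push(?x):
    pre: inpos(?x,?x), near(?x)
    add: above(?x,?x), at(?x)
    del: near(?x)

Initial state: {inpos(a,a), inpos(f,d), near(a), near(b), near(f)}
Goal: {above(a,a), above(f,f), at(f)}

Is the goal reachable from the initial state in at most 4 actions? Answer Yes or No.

1. grab(d,f)  →  {at(f), inpos(a,a), near(a), near(b), near(f)}
2. step(f,f)  →  {above(f,f), at(f), inpos(a,a), near(a), near(b), near(f)}
3. step(a,a)  →  {above(a,a), above(f,f), at(f), inpos(a,a), near(a), near(b), near(f)}
optimal plan length = 3; 3 ≤ 4

Yes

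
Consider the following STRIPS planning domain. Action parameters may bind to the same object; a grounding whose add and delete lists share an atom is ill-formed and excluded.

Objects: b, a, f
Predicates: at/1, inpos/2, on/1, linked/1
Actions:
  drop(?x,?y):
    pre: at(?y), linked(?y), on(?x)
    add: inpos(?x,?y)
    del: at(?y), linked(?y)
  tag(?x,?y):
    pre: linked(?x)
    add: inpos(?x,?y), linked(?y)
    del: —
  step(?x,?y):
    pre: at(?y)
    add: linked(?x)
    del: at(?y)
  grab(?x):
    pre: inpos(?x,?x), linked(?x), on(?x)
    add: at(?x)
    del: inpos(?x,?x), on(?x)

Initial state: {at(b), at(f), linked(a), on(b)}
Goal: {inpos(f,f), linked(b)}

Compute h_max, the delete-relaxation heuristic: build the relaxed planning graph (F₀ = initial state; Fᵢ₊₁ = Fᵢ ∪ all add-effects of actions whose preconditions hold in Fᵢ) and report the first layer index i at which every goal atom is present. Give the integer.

2

F0 = init (4 atoms)
F1 = F0 ∪ {inpos(a,a), inpos(a,b), inpos(a,f), linked(b), linked(f)}  (9 atoms)
F2 = F1 ∪ {inpos(b,a), inpos(b,b), inpos(b,f), inpos(f,a), inpos(f,b), inpos(f,f)}  (15 atoms)
goal ⊆ F2  ⇒  h_max = 2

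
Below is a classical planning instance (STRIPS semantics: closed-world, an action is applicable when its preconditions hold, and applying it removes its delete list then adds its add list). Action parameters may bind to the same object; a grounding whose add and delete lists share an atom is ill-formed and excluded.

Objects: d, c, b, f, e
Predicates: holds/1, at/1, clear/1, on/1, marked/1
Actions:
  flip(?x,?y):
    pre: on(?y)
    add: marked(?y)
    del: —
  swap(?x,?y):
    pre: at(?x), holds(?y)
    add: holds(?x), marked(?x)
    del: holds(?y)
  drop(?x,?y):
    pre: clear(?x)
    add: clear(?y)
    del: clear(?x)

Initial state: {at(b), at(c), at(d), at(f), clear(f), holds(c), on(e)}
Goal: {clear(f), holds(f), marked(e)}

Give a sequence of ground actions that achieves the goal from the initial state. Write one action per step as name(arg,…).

flip(d,e); swap(f,c)

1. flip(d,e)  →  {at(b), at(c), at(d), at(f), clear(f), holds(c), marked(e), on(e)}
2. swap(f,c)  →  {at(b), at(c), at(d), at(f), clear(f), holds(f), marked(e), marked(f), on(e)}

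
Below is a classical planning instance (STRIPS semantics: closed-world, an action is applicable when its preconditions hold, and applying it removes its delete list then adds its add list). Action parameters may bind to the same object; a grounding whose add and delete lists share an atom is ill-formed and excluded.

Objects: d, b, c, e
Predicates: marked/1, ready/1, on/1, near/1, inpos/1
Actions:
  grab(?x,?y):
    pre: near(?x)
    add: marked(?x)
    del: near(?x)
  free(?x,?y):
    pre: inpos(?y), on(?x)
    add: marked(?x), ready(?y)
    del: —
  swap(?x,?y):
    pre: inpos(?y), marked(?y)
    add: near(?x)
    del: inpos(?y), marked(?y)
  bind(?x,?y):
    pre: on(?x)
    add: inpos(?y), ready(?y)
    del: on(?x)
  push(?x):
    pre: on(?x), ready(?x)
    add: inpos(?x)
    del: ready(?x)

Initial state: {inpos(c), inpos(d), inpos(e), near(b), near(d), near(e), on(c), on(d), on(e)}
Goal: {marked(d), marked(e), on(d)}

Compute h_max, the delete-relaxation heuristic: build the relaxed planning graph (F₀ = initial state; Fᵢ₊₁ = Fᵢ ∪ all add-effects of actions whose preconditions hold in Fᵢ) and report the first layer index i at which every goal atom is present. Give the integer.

1

F0 = init (9 atoms)
F1 = F0 ∪ {inpos(b), marked(b), marked(c), marked(d), marked(e), ready(b), ready(c), ready(d), ready(e)}  (18 atoms)
goal ⊆ F1  ⇒  h_max = 1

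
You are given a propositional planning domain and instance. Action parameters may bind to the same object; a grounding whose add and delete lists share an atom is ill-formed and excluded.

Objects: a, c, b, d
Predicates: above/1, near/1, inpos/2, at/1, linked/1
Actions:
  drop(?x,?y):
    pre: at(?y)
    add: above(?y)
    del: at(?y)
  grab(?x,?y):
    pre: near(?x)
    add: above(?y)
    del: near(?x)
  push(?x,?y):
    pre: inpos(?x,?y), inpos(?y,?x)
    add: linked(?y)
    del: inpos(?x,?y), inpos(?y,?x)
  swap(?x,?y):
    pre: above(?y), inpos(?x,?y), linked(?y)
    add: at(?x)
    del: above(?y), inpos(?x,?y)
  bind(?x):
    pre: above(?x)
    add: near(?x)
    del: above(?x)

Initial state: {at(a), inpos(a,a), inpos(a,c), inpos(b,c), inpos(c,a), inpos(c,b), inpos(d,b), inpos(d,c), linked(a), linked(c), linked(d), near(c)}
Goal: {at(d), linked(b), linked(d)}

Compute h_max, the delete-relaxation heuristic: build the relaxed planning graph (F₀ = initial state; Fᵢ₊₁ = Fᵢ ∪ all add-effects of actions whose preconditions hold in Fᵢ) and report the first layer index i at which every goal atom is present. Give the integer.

2

F0 = init (12 atoms)
F1 = F0 ∪ {above(a), above(b), above(c), above(d), linked(b)}  (17 atoms)
F2 = F1 ∪ {at(b), at(c), at(d), near(a), near(b), near(d)}  (23 atoms)
goal ⊆ F2  ⇒  h_max = 2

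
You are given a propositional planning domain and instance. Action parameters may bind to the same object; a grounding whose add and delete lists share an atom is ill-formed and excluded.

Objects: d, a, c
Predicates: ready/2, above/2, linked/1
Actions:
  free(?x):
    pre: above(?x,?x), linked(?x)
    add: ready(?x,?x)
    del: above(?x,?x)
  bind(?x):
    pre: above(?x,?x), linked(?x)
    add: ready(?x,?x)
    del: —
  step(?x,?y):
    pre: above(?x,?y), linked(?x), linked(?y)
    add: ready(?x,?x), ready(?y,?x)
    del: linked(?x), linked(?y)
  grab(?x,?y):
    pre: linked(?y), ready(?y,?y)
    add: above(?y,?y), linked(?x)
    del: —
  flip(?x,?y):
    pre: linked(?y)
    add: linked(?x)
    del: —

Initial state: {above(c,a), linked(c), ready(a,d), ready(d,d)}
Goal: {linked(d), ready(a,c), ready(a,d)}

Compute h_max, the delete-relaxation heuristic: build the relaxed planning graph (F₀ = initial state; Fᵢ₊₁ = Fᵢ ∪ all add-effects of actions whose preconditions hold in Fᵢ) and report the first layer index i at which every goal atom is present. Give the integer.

2

F0 = init (4 atoms)
F1 = F0 ∪ {linked(a), linked(d)}  (6 atoms)
F2 = F1 ∪ {above(d,d), ready(a,c), ready(c,c)}  (9 atoms)
goal ⊆ F2  ⇒  h_max = 2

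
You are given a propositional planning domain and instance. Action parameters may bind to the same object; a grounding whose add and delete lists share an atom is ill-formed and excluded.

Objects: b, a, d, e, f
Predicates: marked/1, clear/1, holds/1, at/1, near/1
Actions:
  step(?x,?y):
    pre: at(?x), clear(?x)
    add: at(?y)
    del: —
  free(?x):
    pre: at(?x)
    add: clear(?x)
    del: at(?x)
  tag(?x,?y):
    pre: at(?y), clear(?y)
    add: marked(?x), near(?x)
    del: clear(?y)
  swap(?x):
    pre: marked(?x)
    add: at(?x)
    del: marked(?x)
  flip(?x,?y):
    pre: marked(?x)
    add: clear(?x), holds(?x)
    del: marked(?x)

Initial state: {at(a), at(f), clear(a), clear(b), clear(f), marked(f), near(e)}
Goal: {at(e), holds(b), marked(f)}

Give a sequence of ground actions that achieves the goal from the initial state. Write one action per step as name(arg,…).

1. step(a,e)  →  {at(a), at(e), at(f), clear(a), clear(b), clear(f), marked(f), near(e)}
2. tag(b,a)  →  {at(a), at(e), at(f), clear(b), clear(f), marked(b), marked(f), near(b), near(e)}
3. flip(b,b)  →  {at(a), at(e), at(f), clear(b), clear(f), holds(b), marked(f), near(b), near(e)}

step(a,e); tag(b,a); flip(b,b)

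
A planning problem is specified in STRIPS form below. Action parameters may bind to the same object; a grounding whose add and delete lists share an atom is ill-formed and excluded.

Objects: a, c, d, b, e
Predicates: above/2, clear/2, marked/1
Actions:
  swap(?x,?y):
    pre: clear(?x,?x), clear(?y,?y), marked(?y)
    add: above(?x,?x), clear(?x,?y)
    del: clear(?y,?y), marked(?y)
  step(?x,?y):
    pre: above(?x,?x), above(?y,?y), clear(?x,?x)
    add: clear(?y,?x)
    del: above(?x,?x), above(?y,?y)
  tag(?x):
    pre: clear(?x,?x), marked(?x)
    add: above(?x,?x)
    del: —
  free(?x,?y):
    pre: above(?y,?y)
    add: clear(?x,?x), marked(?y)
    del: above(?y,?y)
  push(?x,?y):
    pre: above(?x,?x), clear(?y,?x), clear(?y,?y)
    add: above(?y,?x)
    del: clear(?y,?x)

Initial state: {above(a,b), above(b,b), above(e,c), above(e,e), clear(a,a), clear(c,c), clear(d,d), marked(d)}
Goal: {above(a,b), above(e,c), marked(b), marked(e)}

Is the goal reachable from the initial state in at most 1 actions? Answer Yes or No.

1. free(a,b)  →  {above(a,b), above(e,c), above(e,e), clear(a,a), clear(c,c), clear(d,d), marked(b), marked(d)}
2. free(a,e)  →  {above(a,b), above(e,c), clear(a,a), clear(c,c), clear(d,d), marked(b), marked(d), marked(e)}
optimal plan length = 2; 2 > 1

No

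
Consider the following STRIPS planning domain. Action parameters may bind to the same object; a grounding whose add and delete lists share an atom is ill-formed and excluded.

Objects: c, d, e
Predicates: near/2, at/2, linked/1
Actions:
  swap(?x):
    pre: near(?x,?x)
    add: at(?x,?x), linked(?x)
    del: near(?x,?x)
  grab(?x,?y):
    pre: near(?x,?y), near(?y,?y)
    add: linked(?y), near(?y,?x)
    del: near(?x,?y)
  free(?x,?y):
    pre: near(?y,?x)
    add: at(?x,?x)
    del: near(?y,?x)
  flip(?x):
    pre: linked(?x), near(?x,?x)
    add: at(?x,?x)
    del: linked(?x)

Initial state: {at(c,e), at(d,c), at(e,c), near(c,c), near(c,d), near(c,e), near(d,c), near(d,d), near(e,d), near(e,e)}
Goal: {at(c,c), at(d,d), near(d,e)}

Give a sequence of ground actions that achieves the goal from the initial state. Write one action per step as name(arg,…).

1. swap(c)  →  {at(c,c), at(c,e), at(d,c), at(e,c), linked(c), near(c,d), near(c,e), near(d,c), near(d,d), near(e,d), near(e,e)}
2. grab(e,d)  →  {at(c,c), at(c,e), at(d,c), at(e,c), linked(c), linked(d), near(c,d), near(c,e), near(d,c), near(d,d), near(d,e), near(e,e)}
3. swap(d)  →  {at(c,c), at(c,e), at(d,c), at(d,d), at(e,c), linked(c), linked(d), near(c,d), near(c,e), near(d,c), near(d,e), near(e,e)}

swap(c); grab(e,d); swap(d)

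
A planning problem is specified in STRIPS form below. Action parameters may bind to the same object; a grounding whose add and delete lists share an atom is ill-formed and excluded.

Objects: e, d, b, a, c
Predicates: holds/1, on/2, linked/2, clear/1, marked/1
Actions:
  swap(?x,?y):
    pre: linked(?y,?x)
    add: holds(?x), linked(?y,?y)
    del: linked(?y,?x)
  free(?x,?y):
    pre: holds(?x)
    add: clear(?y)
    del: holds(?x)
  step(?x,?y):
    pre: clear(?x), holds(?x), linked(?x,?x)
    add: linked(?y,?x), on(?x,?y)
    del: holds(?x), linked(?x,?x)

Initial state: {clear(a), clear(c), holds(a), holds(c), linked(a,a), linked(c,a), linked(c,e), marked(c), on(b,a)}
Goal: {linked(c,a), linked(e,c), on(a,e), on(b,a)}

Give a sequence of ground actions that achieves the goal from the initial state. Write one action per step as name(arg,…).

1. swap(e,c)  →  {clear(a), clear(c), holds(a), holds(c), holds(e), linked(a,a), linked(c,a), linked(c,c), marked(c), on(b,a)}
2. step(a,e)  →  {clear(a), clear(c), holds(c), holds(e), linked(c,a), linked(c,c), linked(e,a), marked(c), on(a,e), on(b,a)}
3. step(c,e)  →  {clear(a), clear(c), holds(e), linked(c,a), linked(e,a), linked(e,c), marked(c), on(a,e), on(b,a), on(c,e)}

swap(e,c); step(a,e); step(c,e)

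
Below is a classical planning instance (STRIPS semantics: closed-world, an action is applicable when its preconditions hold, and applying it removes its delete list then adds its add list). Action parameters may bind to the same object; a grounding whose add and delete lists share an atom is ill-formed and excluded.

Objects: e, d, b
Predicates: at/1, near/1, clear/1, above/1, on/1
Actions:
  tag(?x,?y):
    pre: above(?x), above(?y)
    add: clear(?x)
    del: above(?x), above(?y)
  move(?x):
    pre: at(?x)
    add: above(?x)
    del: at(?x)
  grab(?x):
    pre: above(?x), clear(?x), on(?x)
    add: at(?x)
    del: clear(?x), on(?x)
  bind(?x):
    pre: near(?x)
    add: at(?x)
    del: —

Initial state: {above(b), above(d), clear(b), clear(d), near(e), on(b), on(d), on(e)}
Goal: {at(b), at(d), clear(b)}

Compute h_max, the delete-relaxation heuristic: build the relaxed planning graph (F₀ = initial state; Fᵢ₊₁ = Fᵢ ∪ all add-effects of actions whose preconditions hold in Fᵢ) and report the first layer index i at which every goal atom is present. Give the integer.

F0 = init (8 atoms)
F1 = F0 ∪ {at(b), at(d), at(e)}  (11 atoms)
goal ⊆ F1  ⇒  h_max = 1

1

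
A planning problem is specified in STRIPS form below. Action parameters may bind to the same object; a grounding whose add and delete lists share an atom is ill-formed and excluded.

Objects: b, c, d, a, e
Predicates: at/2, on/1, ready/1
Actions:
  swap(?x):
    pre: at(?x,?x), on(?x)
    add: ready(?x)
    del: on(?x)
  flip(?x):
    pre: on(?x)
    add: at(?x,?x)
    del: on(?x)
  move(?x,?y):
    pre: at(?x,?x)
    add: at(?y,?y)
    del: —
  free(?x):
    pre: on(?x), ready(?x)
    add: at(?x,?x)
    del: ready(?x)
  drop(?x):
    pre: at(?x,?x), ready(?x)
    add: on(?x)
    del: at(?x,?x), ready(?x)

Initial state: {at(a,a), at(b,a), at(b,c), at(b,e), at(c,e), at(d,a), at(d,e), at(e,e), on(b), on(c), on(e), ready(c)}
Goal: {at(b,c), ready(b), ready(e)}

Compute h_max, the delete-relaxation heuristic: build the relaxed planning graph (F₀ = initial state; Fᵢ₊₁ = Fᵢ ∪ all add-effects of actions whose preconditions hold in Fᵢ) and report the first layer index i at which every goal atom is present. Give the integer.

2

F0 = init (12 atoms)
F1 = F0 ∪ {at(b,b), at(c,c), at(d,d), ready(e)}  (16 atoms)
F2 = F1 ∪ {ready(b)}  (17 atoms)
goal ⊆ F2  ⇒  h_max = 2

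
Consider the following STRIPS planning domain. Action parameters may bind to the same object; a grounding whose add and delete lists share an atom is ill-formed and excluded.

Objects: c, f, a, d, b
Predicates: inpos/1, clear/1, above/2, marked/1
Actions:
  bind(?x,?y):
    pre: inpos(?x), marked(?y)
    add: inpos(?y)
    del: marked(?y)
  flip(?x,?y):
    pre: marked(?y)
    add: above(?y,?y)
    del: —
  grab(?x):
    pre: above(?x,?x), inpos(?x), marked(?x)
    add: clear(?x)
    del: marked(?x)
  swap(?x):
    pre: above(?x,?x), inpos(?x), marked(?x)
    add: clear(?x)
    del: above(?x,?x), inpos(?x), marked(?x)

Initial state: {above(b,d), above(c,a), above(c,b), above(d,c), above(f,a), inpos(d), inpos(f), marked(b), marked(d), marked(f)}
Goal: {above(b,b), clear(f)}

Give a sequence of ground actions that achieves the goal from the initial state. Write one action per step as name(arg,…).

1. flip(c,f)  →  {above(b,d), above(c,a), above(c,b), above(d,c), above(f,a), above(f,f), inpos(d), inpos(f), marked(b), marked(d), marked(f)}
2. flip(c,b)  →  {above(b,b), above(b,d), above(c,a), above(c,b), above(d,c), above(f,a), above(f,f), inpos(d), inpos(f), marked(b), marked(d), marked(f)}
3. grab(f)  →  {above(b,b), above(b,d), above(c,a), above(c,b), above(d,c), above(f,a), above(f,f), clear(f), inpos(d), inpos(f), marked(b), marked(d)}

flip(c,f); flip(c,b); grab(f)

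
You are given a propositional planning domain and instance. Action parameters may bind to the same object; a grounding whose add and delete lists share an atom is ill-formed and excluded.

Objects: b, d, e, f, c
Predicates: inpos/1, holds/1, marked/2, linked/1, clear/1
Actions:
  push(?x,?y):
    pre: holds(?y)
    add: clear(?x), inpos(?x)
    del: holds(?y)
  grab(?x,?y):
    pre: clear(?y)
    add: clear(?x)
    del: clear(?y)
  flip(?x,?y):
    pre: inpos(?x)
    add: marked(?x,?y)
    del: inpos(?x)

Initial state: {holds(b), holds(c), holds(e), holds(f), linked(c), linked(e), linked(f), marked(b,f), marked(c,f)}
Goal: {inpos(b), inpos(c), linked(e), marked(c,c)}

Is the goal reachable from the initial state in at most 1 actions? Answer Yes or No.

No

1. push(b,b)  →  {clear(b), holds(c), holds(e), holds(f), inpos(b), linked(c), linked(e), linked(f), marked(b,f), marked(c,f)}
2. push(c,e)  →  {clear(b), clear(c), holds(c), holds(f), inpos(b), inpos(c), linked(c), linked(e), linked(f), marked(b,f), marked(c,f)}
3. flip(c,c)  →  {clear(b), clear(c), holds(c), holds(f), inpos(b), linked(c), linked(e), linked(f), marked(b,f), marked(c,c), marked(c,f)}
4. push(c,f)  →  {clear(b), clear(c), holds(c), inpos(b), inpos(c), linked(c), linked(e), linked(f), marked(b,f), marked(c,c), marked(c,f)}
optimal plan length = 4; 4 > 1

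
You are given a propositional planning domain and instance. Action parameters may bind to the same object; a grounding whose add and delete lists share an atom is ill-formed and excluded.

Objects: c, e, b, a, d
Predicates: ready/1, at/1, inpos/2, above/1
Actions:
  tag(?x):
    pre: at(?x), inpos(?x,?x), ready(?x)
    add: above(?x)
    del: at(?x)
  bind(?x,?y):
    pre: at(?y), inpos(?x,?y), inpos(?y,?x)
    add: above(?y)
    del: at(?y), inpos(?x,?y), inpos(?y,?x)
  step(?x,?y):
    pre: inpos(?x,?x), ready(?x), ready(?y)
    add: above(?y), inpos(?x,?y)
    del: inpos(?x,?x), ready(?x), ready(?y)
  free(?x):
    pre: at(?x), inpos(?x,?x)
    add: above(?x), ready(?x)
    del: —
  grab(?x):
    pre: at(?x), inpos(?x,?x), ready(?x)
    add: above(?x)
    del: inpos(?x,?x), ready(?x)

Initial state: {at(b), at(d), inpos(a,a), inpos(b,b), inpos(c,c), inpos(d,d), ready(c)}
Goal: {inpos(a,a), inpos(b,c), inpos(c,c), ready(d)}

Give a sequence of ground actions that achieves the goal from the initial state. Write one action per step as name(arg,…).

1. free(b)  →  {above(b), at(b), at(d), inpos(a,a), inpos(b,b), inpos(c,c), inpos(d,d), ready(b), ready(c)}
2. step(b,c)  →  {above(b), above(c), at(b), at(d), inpos(a,a), inpos(b,c), inpos(c,c), inpos(d,d)}
3. free(d)  →  {above(b), above(c), above(d), at(b), at(d), inpos(a,a), inpos(b,c), inpos(c,c), inpos(d,d), ready(d)}

free(b); step(b,c); free(d)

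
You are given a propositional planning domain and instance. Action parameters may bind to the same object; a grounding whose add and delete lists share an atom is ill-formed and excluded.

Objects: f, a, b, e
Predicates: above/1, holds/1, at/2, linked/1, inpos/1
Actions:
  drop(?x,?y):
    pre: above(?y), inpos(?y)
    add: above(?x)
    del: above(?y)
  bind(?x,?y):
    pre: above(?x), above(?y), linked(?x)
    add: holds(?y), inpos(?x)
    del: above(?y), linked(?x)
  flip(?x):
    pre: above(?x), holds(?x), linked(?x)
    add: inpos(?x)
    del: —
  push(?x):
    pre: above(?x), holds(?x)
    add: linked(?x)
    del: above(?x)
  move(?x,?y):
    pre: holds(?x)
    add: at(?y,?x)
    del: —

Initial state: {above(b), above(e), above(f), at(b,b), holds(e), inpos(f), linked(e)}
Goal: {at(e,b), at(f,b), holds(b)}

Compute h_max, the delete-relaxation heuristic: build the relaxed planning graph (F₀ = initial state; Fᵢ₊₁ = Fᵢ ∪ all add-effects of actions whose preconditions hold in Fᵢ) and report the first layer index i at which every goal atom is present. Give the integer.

2

F0 = init (7 atoms)
F1 = F0 ∪ {above(a), at(a,e), at(b,e), at(e,e), at(f,e), holds(b), holds(f), inpos(e)}  (15 atoms)
F2 = F1 ∪ {at(a,b), at(a,f), at(b,f), at(e,b), at(e,f), at(f,b), at(f,f), holds(a), linked(b), linked(f)}  (25 atoms)
goal ⊆ F2  ⇒  h_max = 2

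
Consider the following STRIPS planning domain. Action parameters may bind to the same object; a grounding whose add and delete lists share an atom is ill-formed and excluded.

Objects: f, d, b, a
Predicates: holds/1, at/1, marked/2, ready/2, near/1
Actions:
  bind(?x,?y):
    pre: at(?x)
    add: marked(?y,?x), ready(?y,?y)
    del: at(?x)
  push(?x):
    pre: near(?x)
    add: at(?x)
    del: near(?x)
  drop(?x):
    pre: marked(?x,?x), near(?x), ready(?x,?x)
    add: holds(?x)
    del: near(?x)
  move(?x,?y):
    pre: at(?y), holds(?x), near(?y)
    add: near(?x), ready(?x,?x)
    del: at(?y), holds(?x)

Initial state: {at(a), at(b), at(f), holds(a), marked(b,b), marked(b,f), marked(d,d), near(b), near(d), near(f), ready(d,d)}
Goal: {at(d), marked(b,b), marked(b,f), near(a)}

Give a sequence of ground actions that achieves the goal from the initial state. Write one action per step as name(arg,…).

push(d); move(a,f)

1. push(d)  →  {at(a), at(b), at(d), at(f), holds(a), marked(b,b), marked(b,f), marked(d,d), near(b), near(f), ready(d,d)}
2. move(a,f)  →  {at(a), at(b), at(d), marked(b,b), marked(b,f), marked(d,d), near(a), near(b), near(f), ready(a,a), ready(d,d)}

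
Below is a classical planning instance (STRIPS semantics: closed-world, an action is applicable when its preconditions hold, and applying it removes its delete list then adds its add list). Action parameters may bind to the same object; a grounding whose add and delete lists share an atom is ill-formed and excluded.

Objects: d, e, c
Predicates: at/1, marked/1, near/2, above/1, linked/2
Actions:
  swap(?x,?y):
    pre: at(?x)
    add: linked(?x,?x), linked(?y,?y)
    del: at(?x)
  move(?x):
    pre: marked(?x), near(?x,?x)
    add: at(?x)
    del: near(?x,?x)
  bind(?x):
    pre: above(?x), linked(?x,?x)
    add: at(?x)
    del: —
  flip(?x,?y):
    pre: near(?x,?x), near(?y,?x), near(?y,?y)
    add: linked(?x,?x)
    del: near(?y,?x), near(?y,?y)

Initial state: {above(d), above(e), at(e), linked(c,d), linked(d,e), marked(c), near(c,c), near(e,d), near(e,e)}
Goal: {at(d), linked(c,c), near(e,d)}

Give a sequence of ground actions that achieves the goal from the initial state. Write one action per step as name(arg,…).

swap(e,d); bind(d); flip(c,c)

1. swap(e,d)  →  {above(d), above(e), linked(c,d), linked(d,d), linked(d,e), linked(e,e), marked(c), near(c,c), near(e,d), near(e,e)}
2. bind(d)  →  {above(d), above(e), at(d), linked(c,d), linked(d,d), linked(d,e), linked(e,e), marked(c), near(c,c), near(e,d), near(e,e)}
3. flip(c,c)  →  {above(d), above(e), at(d), linked(c,c), linked(c,d), linked(d,d), linked(d,e), linked(e,e), marked(c), near(e,d), near(e,e)}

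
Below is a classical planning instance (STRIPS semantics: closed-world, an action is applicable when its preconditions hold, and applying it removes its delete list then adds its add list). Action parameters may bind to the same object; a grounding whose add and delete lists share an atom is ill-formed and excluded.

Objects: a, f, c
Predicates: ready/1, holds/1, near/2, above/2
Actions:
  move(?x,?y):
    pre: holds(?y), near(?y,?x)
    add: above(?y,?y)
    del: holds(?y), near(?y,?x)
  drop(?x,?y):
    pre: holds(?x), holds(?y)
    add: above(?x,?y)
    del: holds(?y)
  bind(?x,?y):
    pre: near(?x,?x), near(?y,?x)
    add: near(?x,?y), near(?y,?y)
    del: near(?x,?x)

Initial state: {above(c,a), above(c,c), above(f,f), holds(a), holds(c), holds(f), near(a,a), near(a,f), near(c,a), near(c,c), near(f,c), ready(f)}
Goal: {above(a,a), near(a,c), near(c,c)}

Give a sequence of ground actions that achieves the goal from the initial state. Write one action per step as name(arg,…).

move(f,a); bind(a,c)

1. move(f,a)  →  {above(a,a), above(c,a), above(c,c), above(f,f), holds(c), holds(f), near(a,a), near(c,a), near(c,c), near(f,c), ready(f)}
2. bind(a,c)  →  {above(a,a), above(c,a), above(c,c), above(f,f), holds(c), holds(f), near(a,c), near(c,a), near(c,c), near(f,c), ready(f)}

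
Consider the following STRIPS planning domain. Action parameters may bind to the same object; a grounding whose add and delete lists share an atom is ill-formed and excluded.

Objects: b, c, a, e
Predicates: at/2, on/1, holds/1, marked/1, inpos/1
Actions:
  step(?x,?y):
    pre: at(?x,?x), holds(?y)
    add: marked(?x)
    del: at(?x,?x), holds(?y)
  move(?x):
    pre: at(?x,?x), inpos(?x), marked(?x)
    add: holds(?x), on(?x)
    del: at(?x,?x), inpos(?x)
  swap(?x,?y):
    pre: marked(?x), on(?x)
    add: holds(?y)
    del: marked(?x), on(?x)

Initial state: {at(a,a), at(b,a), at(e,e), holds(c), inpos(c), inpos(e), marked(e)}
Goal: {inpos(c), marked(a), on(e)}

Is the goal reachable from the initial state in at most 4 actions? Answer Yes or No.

Yes

1. step(a,c)  →  {at(b,a), at(e,e), inpos(c), inpos(e), marked(a), marked(e)}
2. move(e)  →  {at(b,a), holds(e), inpos(c), marked(a), marked(e), on(e)}
optimal plan length = 2; 2 ≤ 4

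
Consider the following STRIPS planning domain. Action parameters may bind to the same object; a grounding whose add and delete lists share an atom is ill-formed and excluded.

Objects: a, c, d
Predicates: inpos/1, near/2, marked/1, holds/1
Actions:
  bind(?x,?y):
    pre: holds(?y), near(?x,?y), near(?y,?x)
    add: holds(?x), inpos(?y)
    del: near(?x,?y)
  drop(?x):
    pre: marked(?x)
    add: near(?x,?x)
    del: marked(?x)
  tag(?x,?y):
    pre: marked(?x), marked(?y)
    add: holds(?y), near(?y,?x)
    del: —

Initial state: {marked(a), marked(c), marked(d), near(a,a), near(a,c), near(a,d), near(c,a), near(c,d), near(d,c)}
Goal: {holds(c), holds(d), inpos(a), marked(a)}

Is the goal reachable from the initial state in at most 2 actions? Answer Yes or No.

No

1. tag(a,a)  →  {holds(a), marked(a), marked(c), marked(d), near(a,a), near(a,c), near(a,d), near(c,a), near(c,d), near(d,c)}
2. bind(c,a)  →  {holds(a), holds(c), inpos(a), marked(a), marked(c), marked(d), near(a,a), near(a,c), near(a,d), near(c,d), near(d,c)}
3. bind(d,c)  →  {holds(a), holds(c), holds(d), inpos(a), inpos(c), marked(a), marked(c), marked(d), near(a,a), near(a,c), near(a,d), near(c,d)}
optimal plan length = 3; 3 > 2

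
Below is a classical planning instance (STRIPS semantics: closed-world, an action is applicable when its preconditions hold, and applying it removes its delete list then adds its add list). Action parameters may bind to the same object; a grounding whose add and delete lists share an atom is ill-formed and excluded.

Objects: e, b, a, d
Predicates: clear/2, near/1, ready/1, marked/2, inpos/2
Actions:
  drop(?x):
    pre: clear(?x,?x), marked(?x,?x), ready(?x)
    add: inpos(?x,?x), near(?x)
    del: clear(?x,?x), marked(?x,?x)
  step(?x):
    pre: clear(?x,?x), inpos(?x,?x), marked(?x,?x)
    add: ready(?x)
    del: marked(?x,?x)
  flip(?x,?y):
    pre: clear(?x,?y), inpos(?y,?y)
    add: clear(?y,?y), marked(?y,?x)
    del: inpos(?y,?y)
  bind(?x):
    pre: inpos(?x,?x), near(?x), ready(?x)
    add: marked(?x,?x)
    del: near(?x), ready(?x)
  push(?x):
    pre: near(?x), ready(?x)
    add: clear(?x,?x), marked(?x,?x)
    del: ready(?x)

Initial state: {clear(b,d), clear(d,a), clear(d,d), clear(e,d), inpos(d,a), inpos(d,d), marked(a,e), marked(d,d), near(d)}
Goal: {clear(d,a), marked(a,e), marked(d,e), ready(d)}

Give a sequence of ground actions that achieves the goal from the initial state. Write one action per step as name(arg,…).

step(d); flip(e,d)

1. step(d)  →  {clear(b,d), clear(d,a), clear(d,d), clear(e,d), inpos(d,a), inpos(d,d), marked(a,e), near(d), ready(d)}
2. flip(e,d)  →  {clear(b,d), clear(d,a), clear(d,d), clear(e,d), inpos(d,a), marked(a,e), marked(d,e), near(d), ready(d)}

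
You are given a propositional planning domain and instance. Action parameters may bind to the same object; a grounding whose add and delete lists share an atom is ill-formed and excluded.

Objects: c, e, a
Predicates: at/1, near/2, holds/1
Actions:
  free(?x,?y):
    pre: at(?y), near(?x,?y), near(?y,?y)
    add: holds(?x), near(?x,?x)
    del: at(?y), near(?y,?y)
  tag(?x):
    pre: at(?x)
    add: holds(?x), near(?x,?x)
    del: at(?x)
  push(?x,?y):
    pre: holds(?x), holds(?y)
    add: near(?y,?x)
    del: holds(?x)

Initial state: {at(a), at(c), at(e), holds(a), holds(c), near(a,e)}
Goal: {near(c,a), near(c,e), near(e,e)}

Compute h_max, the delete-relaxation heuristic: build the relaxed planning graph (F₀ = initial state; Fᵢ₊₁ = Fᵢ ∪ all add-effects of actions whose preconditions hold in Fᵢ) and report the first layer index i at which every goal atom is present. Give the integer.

2

F0 = init (6 atoms)
F1 = F0 ∪ {holds(e), near(a,a), near(a,c), near(c,a), near(c,c), near(e,e)}  (12 atoms)
F2 = F1 ∪ {near(c,e), near(e,a), near(e,c)}  (15 atoms)
goal ⊆ F2  ⇒  h_max = 2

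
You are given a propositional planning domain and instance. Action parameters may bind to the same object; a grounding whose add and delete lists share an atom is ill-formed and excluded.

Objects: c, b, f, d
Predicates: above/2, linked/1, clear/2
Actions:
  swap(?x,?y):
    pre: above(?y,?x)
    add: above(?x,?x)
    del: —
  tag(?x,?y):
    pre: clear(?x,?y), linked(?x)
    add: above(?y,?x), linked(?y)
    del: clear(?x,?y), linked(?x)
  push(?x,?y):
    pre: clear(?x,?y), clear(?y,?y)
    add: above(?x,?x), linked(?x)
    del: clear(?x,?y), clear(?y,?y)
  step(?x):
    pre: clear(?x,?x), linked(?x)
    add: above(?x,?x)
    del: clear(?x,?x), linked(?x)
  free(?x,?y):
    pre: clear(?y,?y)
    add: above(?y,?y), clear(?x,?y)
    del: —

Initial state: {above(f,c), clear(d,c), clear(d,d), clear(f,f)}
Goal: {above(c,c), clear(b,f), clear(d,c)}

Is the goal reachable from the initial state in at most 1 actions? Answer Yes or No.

No

1. swap(c,f)  →  {above(c,c), above(f,c), clear(d,c), clear(d,d), clear(f,f)}
2. free(b,f)  →  {above(c,c), above(f,c), above(f,f), clear(b,f), clear(d,c), clear(d,d), clear(f,f)}
optimal plan length = 2; 2 > 1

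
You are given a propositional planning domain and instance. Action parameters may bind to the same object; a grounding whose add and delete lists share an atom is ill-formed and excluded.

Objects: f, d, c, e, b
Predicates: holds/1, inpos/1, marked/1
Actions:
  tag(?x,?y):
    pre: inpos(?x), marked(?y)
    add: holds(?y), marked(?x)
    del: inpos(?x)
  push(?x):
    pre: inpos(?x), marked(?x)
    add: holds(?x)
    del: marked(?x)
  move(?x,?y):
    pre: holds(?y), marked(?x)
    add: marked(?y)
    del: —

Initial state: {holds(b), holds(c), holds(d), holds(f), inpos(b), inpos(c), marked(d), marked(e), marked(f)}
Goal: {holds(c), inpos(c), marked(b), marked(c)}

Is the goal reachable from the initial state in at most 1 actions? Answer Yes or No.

No

1. tag(b,f)  →  {holds(b), holds(c), holds(d), holds(f), inpos(c), marked(b), marked(d), marked(e), marked(f)}
2. move(f,c)  →  {holds(b), holds(c), holds(d), holds(f), inpos(c), marked(b), marked(c), marked(d), marked(e), marked(f)}
optimal plan length = 2; 2 > 1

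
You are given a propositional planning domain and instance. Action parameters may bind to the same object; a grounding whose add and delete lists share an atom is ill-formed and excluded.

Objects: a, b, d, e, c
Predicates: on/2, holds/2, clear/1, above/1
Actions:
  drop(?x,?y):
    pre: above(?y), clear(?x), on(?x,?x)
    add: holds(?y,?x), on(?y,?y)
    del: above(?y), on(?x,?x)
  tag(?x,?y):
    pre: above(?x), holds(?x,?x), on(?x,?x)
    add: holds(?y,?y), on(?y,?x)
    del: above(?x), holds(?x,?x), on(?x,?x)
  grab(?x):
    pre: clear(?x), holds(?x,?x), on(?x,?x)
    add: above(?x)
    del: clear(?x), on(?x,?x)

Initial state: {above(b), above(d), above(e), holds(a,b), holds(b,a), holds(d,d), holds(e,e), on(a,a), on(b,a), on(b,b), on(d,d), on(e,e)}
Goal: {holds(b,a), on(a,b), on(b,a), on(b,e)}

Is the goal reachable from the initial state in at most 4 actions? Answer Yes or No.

Yes

1. tag(e,b)  →  {above(b), above(d), holds(a,b), holds(b,a), holds(b,b), holds(d,d), on(a,a), on(b,a), on(b,b), on(b,e), on(d,d)}
2. tag(b,a)  →  {above(d), holds(a,a), holds(a,b), holds(b,a), holds(d,d), on(a,a), on(a,b), on(b,a), on(b,e), on(d,d)}
optimal plan length = 2; 2 ≤ 4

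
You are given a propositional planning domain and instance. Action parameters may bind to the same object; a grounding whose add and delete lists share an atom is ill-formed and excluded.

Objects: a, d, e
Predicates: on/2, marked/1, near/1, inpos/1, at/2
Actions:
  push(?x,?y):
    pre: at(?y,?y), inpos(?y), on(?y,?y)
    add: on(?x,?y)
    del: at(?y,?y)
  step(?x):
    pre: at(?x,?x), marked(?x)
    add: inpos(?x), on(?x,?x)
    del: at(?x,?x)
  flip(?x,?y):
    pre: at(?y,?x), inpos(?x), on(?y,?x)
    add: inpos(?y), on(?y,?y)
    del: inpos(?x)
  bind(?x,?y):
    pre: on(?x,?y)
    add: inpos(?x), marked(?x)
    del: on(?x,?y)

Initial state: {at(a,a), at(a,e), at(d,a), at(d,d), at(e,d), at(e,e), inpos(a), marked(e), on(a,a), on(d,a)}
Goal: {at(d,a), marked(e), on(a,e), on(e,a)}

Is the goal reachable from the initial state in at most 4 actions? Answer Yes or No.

1. push(e,a)  →  {at(a,e), at(d,a), at(d,d), at(e,d), at(e,e), inpos(a), marked(e), on(a,a), on(d,a), on(e,a)}
2. flip(a,d)  →  {at(a,e), at(d,a), at(d,d), at(e,d), at(e,e), inpos(d), marked(e), on(a,a), on(d,a), on(d,d), on(e,a)}
3. push(e,d)  →  {at(a,e), at(d,a), at(e,d), at(e,e), inpos(d), marked(e), on(a,a), on(d,a), on(d,d), on(e,a), on(e,d)}
4. flip(d,e)  →  {at(a,e), at(d,a), at(e,d), at(e,e), inpos(e), marked(e), on(a,a), on(d,a), on(d,d), on(e,a), on(e,d), on(e,e)}
5. push(a,e)  →  {at(a,e), at(d,a), at(e,d), inpos(e), marked(e), on(a,a), on(a,e), on(d,a), on(d,d), on(e,a), on(e,d), on(e,e)}
optimal plan length = 5; 5 > 4

No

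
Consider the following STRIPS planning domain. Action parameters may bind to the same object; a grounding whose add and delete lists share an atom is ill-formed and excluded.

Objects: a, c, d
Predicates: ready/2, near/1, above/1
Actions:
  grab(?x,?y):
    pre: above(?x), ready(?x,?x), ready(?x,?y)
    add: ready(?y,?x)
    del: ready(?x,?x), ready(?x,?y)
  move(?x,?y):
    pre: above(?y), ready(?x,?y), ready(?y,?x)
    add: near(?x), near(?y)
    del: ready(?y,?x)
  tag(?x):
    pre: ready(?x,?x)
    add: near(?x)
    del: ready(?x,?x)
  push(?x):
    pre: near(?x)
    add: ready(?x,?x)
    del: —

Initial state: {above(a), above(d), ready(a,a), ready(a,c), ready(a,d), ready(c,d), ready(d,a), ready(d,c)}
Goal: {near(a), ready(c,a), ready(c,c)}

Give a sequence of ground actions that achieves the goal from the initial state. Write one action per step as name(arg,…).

1. grab(a,c)  →  {above(a), above(d), ready(a,d), ready(c,a), ready(c,d), ready(d,a), ready(d,c)}
2. move(a,d)  →  {above(a), above(d), near(a), near(d), ready(a,d), ready(c,a), ready(c,d), ready(d,c)}
3. move(c,d)  →  {above(a), above(d), near(a), near(c), near(d), ready(a,d), ready(c,a), ready(c,d)}
4. push(c)  →  {above(a), above(d), near(a), near(c), near(d), ready(a,d), ready(c,a), ready(c,c), ready(c,d)}

grab(a,c); move(a,d); move(c,d); push(c)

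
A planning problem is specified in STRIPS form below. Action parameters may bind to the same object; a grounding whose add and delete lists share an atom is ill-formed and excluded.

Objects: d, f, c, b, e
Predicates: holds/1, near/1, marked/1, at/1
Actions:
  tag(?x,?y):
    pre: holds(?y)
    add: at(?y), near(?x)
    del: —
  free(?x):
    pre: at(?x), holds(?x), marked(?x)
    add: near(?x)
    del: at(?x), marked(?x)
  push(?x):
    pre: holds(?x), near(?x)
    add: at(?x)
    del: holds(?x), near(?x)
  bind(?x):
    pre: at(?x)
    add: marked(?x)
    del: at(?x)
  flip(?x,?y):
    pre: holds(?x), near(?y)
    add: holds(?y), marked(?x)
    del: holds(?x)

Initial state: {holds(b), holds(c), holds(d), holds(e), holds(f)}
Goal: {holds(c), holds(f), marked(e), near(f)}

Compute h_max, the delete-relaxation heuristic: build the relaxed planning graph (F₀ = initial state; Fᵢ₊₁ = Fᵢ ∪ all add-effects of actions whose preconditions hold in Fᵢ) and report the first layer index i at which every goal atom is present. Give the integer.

F0 = init (5 atoms)
F1 = F0 ∪ {at(b), at(c), at(d), at(e), at(f), near(b), near(c), near(d), near(e), near(f)}  (15 atoms)
F2 = F1 ∪ {marked(b), marked(c), marked(d), marked(e), marked(f)}  (20 atoms)
goal ⊆ F2  ⇒  h_max = 2

2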